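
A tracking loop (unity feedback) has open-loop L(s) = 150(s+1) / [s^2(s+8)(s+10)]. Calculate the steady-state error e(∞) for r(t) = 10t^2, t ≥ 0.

32/3

The open loop has two poles at the origin → type 2 system.
K_a = lim_{s→0} s^2·L(s) = 150·1 / (8·10) = 1.875.
r(t) = 10t^2 gives R(s) = 20/s^3.
e_ss = 20/K_a = 20/1.875 = 32/3.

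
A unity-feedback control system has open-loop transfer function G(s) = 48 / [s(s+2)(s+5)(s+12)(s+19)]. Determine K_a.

G(s) has one factor of s in the denominator, so the system is type 1.
K_a = lim_{s→0} s^2·G(s) = 0 (the extra factor of s kills the finite limit).

0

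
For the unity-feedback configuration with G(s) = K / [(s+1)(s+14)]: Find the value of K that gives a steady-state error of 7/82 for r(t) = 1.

150

No free integrators in G(s): this is a type 0 system.
K_p = lim_{s→0} G(s) = K / (1·14) = (1/14)·K.
e_ss = 1/(1 + K_p) = 7/82 ⇒ 1 + (1/14)·K = 82/7 ⇒ K = 150.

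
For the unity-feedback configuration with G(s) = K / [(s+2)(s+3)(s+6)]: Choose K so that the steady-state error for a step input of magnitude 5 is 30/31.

150

The open loop has no poles at the origin → type 0 system.
K_p = lim_{s→0} G(s) = K / (2·3·6) = (1/36)·K.
e_ss = 5/(1 + K_p) = 30/31 ⇒ 1 + (1/36)·K = 31/6 ⇒ K = 150.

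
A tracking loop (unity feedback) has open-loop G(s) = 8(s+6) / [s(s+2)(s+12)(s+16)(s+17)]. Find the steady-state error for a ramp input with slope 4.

One free integrator in G(s): this is a type 1 system.
K_v = lim_{s→0} s·G(s) = 8·6 / (2·12·16·17) = 1/136.
e_ss = 4/K_v = 4/(1/136) = 544.

544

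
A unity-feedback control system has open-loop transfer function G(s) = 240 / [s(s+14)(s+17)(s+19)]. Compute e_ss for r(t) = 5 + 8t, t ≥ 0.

G(s) has one factor of s in the denominator, so the system is type 1. Treating each term separately:
  • 5: tracked with zero error.
  • 8t: e_ss = 8/K_v with K_v=120/2261 → 2261/15.
Total e_ss = 2261/15.

2261/15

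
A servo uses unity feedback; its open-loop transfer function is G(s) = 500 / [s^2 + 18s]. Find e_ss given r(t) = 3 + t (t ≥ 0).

0.036

Lowest-order denominator term is 18s, so the open loop has 1 pole at the origin → type 1 system. By superposition:
  • 3: tracked with zero error.
  • t: e_ss = 1/K_v with K_v=250/9 → 0.036.
Total e_ss = 0.036.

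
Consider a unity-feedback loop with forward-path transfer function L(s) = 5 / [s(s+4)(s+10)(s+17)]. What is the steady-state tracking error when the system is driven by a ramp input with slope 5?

System type = 1 (one pole at s=0).
K_v = lim_{s→0} s·L(s) = 5 / (4·10·17) = 1/136.
e_ss = 5/K_v = 5/(1/136) = 680.

680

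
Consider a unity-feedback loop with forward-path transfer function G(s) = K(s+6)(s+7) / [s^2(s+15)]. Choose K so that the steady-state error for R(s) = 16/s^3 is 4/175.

250

System type = 2 (two poles at s=0).
K_a = lim_{s→0} s^2·G(s) = K·6·7 / (15) = 2.8·K.
e_ss = 16/K_a = 4/175 ⇒ K_a = 700 ⇒ K = 700/2.8 = 250.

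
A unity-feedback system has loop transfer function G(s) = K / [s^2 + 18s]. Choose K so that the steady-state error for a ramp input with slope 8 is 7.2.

20

The denominator has no term below 18s — 1 pole at s=0, type 1.
K_v = lim_{s→0} s·G(s) = K / 18 = (1/18)·K.
e_ss = 8/K_v = 7.2 ⇒ K_v = 10/9 ⇒ K = (10/9)/(1/18) = 20.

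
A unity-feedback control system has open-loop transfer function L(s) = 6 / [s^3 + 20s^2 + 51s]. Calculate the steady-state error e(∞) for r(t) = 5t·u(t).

42.5

Factoring s from the denominator leaves a polynomial with constant term 51, so the system is type 1.
K_v = lim_{s→0} s·L(s) = 6 / 51 = 2/17.
e_ss = 5/K_v = 5/(2/17) = 42.5.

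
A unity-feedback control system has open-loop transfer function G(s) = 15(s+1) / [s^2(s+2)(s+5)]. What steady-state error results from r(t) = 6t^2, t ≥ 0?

G(s) has two factors of s in the denominator, so the system is type 2.
K_a = lim_{s→0} s^2·G(s) = 15·1 / (2·5) = 1.5.
r(t) = 6t^2 gives R(s) = 12/s^3.
e_ss = 12/K_a = 12/1.5 = 8.

8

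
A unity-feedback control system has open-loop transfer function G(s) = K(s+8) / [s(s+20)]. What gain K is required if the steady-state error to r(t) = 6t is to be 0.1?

G(s) has one factor of s in the denominator, so the system is type 1.
K_v = lim_{s→0} s·G(s) = K·8 / (20) = 0.4·K.
e_ss = 6/K_v = 0.1 ⇒ K_v = 60 ⇒ K = 60/0.4 = 150.

150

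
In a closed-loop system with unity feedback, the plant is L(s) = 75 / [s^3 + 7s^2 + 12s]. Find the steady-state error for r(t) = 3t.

Factoring s from the denominator leaves a polynomial with constant term 12, so the system is type 1.
K_v = lim_{s→0} s·L(s) = 75 / 12 = 6.25.
e_ss = 3/K_v = 3/6.25 = 0.48.

0.48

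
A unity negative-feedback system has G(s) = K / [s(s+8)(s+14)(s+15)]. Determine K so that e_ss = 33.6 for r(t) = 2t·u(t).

System type = 1 (one pole at s=0).
K_v = lim_{s→0} s·G(s) = K / (8·14·15) = (1/1680)·K.
e_ss = 2/K_v = 33.6 ⇒ K_v = 5/84 ⇒ K = (5/84)/(1/1680) = 100.

100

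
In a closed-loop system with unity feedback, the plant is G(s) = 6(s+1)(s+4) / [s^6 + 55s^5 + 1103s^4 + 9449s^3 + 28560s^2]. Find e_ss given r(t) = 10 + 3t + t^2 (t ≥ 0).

The denominator has no term below 28560s^2 — 2 poles at s=0, type 2. Taking each input component in turn:
  • 10: tracked with zero error.
  • 3t: tracked with zero error.
  • t^2: e_ss = 2/K_a with K_a=1/1190 → 2380.
Total e_ss = 2380.

2380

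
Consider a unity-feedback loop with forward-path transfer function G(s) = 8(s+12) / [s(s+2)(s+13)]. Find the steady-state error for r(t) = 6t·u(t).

System type = 1 (one pole at s=0).
K_v = lim_{s→0} s·G(s) = 8·12 / (2·13) = 48/13.
e_ss = 6/K_v = 6/(48/13) = 1.625.

1.625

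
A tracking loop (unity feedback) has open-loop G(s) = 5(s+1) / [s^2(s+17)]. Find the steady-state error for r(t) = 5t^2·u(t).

34

G(s) has two factors of s in the denominator, so the system is type 2.
K_a = lim_{s→0} s^2·G(s) = 5·1 / (17) = 5/17.
r(t) = 5t^2 gives R(s) = 10/s^3.
e_ss = 10/K_a = 10/(5/17) = 34.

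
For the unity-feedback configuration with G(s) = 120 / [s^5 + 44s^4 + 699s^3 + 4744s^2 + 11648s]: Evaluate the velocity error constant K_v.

The denominator has no term below 11648s — 1 pole at s=0, type 1.
K_v = lim_{s→0} s·G(s) = 120 / 11648 = 15/1456.

15/1456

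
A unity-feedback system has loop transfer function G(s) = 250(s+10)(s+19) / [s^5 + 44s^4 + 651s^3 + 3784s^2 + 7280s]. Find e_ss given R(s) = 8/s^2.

The denominator has no term below 7280s — 1 pole at s=0, type 1.
K_v = lim_{s→0} s·G(s) = 250·10·19 / 7280 = 2375/364.
e_ss = 8/K_v = 8/(2375/364) = 2912/2375.

2912/2375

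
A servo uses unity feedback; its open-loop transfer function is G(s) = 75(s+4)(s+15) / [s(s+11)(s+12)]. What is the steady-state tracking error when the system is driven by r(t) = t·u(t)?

One free integrator in G(s): this is a type 1 system.
K_v = lim_{s→0} s·G(s) = 75·4·15 / (11·12) = 375/11.
e_ss = 1/K_v = 1/(375/11) = 11/375.

11/375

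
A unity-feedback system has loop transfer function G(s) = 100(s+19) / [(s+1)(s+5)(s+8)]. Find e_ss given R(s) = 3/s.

6/97

System type = 0 (no poles at s=0).
K_p = lim_{s→0} G(s) = 100·19 / (1·5·8) = 47.5.
e_ss = 3/(1 + K_p) = 3/48.5 = 6/97.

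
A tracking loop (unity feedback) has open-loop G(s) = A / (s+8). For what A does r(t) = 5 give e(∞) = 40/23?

15

System type = 0 (no poles at s=0).
K_p = lim_{s→0} G(s) = A / (8) = 0.125·A.
e_ss = 5/(1 + K_p) = 40/23 ⇒ 1 + 0.125·A = 2.875 ⇒ A = 15.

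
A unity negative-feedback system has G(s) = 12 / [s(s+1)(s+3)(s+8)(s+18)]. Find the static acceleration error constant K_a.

0

G(s) has one factor of s in the denominator, so the system is type 1.
K_a = lim_{s→0} s^2·G(s) = 0 (the extra factor of s kills the finite limit).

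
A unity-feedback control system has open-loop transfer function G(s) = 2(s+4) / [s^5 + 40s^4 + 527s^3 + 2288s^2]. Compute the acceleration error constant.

1/286

The denominator has no term below 2288s^2 — 2 poles at s=0, type 2.
K_a = lim_{s→0} s^2·G(s) = 2·4 / 2288 = 1/286.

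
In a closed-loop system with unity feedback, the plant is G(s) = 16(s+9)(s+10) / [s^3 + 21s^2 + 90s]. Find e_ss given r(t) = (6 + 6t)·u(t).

The denominator has no term below 90s — 1 pole at s=0, type 1. Taking each input component in turn:
  • 6: tracked with zero error.
  • 6t: e_ss = 6/K_v with K_v=16 → 0.375.
Total e_ss = 0.375.

0.375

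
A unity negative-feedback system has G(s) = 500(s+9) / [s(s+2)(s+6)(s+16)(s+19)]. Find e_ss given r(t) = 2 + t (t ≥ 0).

304/375

G(s) has one factor of s in the denominator, so the system is type 1. Treating each term separately:
  • 2: tracked with zero error.
  • t: e_ss = 1/K_v with K_v=375/304 → 304/375.
Total e_ss = 304/375.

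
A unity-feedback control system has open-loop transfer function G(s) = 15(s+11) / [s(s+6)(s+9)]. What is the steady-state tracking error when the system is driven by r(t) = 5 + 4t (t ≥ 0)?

One free integrator in G(s): this is a type 1 system. Treating each term separately:
  • 5: tracked with zero error.
  • 4t: e_ss = 4/K_v with K_v=55/18 → 72/55.
Total e_ss = 72/55.

72/55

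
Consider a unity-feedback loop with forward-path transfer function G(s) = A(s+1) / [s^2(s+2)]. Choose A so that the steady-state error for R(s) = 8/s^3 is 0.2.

80

The open loop has two poles at the origin → type 2 system.
K_a = lim_{s→0} s^2·G(s) = A·1 / (2) = 0.5·A.
e_ss = 8/K_a = 0.2 ⇒ K_a = 40 ⇒ A = 40/0.5 = 80.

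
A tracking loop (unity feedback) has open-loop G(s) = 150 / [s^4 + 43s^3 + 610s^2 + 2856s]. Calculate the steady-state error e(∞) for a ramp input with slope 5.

95.2

The denominator has no term below 2856s — 1 pole at s=0, type 1.
K_v = lim_{s→0} s·G(s) = 150 / 2856 = 25/476.
e_ss = 5/K_v = 5/(25/476) = 95.2.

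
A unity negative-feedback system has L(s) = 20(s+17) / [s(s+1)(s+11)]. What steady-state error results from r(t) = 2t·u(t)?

11/170

One free integrator in L(s): this is a type 1 system.
K_v = lim_{s→0} s·L(s) = 20·17 / (1·11) = 340/11.
e_ss = 2/K_v = 2/(340/11) = 11/170.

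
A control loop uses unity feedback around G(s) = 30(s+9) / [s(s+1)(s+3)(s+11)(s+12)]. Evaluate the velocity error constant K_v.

The open loop has one pole at the origin → type 1 system.
K_v = lim_{s→0} s·G(s) = 30·9 / (1·3·11·12) = 15/22.

15/22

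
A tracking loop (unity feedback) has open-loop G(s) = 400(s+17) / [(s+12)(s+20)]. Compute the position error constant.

85/3

The open loop has no poles at the origin → type 0 system.
K_p = lim_{s→0} G(s) = 400·17 / (12·20) = 85/3.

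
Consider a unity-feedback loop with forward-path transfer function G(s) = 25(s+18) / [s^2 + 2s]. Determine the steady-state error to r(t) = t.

1/225

The denominator has no term below 2s — 1 pole at s=0, type 1.
K_v = lim_{s→0} s·G(s) = 25·18 / 2 = 225.
e_ss = 1/K_v = 1/225.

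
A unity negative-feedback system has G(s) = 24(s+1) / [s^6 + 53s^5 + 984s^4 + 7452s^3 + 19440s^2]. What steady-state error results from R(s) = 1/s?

Lowest-order denominator term is 19440s^2, so the open loop has 2 poles at the origin → type 2 system.
K_p = ∞ for a type-2 system; e_ss to a step is zero.

0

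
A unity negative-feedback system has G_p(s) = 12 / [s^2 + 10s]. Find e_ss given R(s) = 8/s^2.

Lowest-order denominator term is 10s, so the open loop has 1 pole at the origin → type 1 system.
K_v = lim_{s→0} s·G_p(s) = 12 / 10 = 1.2.
e_ss = 8/K_v = 8/1.2 = 20/3.

20/3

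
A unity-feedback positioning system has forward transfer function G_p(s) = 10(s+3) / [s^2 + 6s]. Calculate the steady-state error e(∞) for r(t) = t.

0.2

Lowest-order denominator term is 6s, so the open loop has 1 pole at the origin → type 1 system.
K_v = lim_{s→0} s·G_p(s) = 10·3 / 6 = 5.
e_ss = 1/K_v = 1/5 = 0.2.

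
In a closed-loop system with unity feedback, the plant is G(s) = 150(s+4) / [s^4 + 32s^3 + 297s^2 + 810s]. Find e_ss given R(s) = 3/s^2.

Lowest-order denominator term is 810s, so the open loop has 1 pole at the origin → type 1 system.
K_v = lim_{s→0} s·G(s) = 150·4 / 810 = 20/27.
e_ss = 3/K_v = 3/(20/27) = 4.05.

4.05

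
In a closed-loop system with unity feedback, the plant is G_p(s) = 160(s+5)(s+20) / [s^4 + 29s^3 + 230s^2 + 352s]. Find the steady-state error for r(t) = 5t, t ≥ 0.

The denominator has no term below 352s — 1 pole at s=0, type 1.
K_v = lim_{s→0} s·G_p(s) = 160·5·20 / 352 = 500/11.
e_ss = 5/K_v = 5/(500/11) = 0.11.

0.11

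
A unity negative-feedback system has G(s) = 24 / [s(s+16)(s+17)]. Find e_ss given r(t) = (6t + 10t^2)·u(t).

infinity

System type = 1 (one pole at s=0). Treating each term separately:
  • 6t: e_ss = 6/K_v with K_v=3/34 → 68.
  • 10t^2: a type-1 system cannot track it, e_ss → ∞.
The unbounded component dominates.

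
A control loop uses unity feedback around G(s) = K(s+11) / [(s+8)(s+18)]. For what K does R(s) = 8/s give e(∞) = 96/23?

12

G(s) has no factors of s in the denominator, so the system is type 0.
K_p = lim_{s→0} G(s) = K·11 / (8·18) = (11/144)·K.
e_ss = 8/(1 + K_p) = 96/23 ⇒ 1 + (11/144)·K = 23/12 ⇒ K = 12.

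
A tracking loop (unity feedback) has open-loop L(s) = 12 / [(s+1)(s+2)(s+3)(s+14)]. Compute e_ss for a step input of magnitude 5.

The open loop has no poles at the origin → type 0 system.
K_p = lim_{s→0} L(s) = 12 / (1·2·3·14) = 1/7.
e_ss = 5/(1 + K_p) = 5/(8/7) = 4.375.

4.375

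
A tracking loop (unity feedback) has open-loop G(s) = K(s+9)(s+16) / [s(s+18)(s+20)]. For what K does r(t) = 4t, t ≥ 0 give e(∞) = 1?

10

One free integrator in G(s): this is a type 1 system.
K_v = lim_{s→0} s·G(s) = K·9·16 / (18·20) = 0.4·K.
e_ss = 4/K_v = 1 ⇒ K_v = 4 ⇒ K = 4/0.4 = 10.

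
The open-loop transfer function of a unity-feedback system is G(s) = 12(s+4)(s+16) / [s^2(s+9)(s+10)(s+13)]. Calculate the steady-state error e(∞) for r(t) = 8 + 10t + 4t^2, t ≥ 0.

12.1875

Two free integrators in G(s): this is a type 2 system. Treating each term separately:
  • 8: tracked with zero error.
  • 10t: tracked with zero error.
  • 4t^2: e_ss = 8/K_a with K_a=128/195 → 12.1875.
Total e_ss = 12.1875.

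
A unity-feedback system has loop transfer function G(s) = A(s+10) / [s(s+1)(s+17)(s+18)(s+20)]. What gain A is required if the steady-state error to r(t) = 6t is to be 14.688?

System type = 1 (one pole at s=0).
K_v = lim_{s→0} s·G(s) = A·10 / (1·17·18·20) = (1/612)·A.
e_ss = 6/K_v = 14.688 ⇒ K_v = 125/306 ⇒ A = (125/306)/(1/612) = 250.

250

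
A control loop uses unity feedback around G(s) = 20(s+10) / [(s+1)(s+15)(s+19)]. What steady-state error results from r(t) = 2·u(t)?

System type = 0 (no poles at s=0).
K_p = lim_{s→0} G(s) = 20·10 / (1·15·19) = 40/57.
e_ss = 2/(1 + K_p) = 2/(97/57) = 114/97.

114/97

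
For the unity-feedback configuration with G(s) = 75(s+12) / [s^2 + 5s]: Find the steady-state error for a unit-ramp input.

Lowest-order denominator term is 5s, so the open loop has 1 pole at the origin → type 1 system.
K_v = lim_{s→0} s·G(s) = 75·12 / 5 = 180.
e_ss = 1/K_v = 1/180.

1/180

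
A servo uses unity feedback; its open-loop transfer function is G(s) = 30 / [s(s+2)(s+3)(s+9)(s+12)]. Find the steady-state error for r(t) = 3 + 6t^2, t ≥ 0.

infinity

One free integrator in G(s): this is a type 1 system. Taking each input component in turn:
  • 3: tracked with zero error.
  • 6t^2: a type-1 system cannot track it, e_ss → ∞.
The unbounded component dominates.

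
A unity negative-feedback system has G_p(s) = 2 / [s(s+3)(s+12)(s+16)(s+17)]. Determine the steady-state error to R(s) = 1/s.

0

One free integrator in G_p(s): this is a type 1 system.
A type-1 system has K_p = ∞, so it tracks a step input with zero steady-state error.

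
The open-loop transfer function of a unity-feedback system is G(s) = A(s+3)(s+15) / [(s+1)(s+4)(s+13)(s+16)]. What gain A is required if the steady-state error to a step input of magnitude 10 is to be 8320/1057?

G(s) has no factors of s in the denominator, so the system is type 0.
K_p = lim_{s→0} G(s) = A·3·15 / (1·4·13·16) = (45/832)·A.
e_ss = 10/(1 + K_p) = 8320/1057 ⇒ 1 + (45/832)·A = 1057/832 ⇒ A = 5.

5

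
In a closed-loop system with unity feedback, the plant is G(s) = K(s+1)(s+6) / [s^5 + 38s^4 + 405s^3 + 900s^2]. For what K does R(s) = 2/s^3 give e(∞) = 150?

2

Factoring s^2 from the denominator leaves a polynomial with constant term 900, so the system is type 2.
K_a = lim_{s→0} s^2·G(s) = K·1·6 / 900 = (1/150)·K.
e_ss = 2/K_a = 150 ⇒ K_a = 1/75 ⇒ K = (1/75)/(1/150) = 2.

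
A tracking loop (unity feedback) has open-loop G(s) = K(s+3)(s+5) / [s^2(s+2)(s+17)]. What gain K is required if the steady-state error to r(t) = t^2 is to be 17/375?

The open loop has two poles at the origin → type 2 system.
K_a = lim_{s→0} s^2·G(s) = K·3·5 / (2·17) = (15/34)·K.
e_ss = 2/K_a = 17/375 ⇒ K_a = 750/17 ⇒ K = (750/17)/(15/34) = 100.

100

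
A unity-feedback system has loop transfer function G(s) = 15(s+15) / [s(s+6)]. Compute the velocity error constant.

37.5

G(s) has one factor of s in the denominator, so the system is type 1.
K_v = lim_{s→0} s·G(s) = 15·15 / (6) = 37.5.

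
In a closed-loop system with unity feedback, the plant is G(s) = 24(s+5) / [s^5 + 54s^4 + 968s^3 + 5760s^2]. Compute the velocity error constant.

K_v = lim_{s→0} s·G(s); with 2 poles at the origin the limit diverges, so K_v = ∞.

infinity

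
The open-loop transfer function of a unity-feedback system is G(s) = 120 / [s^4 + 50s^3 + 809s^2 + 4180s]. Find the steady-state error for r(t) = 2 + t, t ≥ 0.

209/6

The denominator has no term below 4180s — 1 pole at s=0, type 1. Treating each term separately:
  • 2: tracked with zero error.
  • t: e_ss = 1/K_v with K_v=6/209 → 209/6.
Total e_ss = 209/6.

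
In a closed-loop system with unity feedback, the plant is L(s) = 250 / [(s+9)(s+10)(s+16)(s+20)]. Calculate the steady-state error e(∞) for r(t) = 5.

System type = 0 (no poles at s=0).
K_p = lim_{s→0} L(s) = 250 / (9·10·16·20) = 5/576.
e_ss = 5/(1 + K_p) = 5/(581/576) = 2880/581.

2880/581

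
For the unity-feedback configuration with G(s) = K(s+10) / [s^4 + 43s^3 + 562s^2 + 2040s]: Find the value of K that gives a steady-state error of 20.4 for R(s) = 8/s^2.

80

Factoring s from the denominator leaves a polynomial with constant term 2040, so the system is type 1.
K_v = lim_{s→0} s·G(s) = K·10 / 2040 = (1/204)·K.
e_ss = 8/K_v = 20.4 ⇒ K_v = 20/51 ⇒ K = (20/51)/(1/204) = 80.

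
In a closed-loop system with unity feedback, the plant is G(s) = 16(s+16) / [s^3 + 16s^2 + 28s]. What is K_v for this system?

Factoring s from the denominator leaves a polynomial with constant term 28, so the system is type 1.
K_v = lim_{s→0} s·G(s) = 16·16 / 28 = 64/7.

64/7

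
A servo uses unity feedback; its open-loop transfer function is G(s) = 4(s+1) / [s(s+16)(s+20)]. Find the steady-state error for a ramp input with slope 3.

G(s) has one factor of s in the denominator, so the system is type 1.
K_v = lim_{s→0} s·G(s) = 4·1 / (16·20) = 0.0125.
e_ss = 3/K_v = 3/0.0125 = 240.

240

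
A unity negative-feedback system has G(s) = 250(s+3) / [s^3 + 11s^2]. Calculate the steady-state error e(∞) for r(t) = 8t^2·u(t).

88/375

The denominator has no term below 11s^2 — 2 poles at s=0, type 2.
K_a = lim_{s→0} s^2·G(s) = 250·3 / 11 = 750/11.
r(t) = 8t^2 gives R(s) = 16/s^3.
e_ss = 16/K_a = 16/(750/11) = 88/375.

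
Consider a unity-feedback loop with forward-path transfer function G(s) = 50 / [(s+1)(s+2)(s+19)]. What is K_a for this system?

0

The open loop has no poles at the origin → type 0 system.
K_a = lim_{s→0} s^2·G(s) = 0 (the extra factor of s kills the finite limit).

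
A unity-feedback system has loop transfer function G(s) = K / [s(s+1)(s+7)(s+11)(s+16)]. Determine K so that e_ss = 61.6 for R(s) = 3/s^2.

G(s) has one factor of s in the denominator, so the system is type 1.
K_v = lim_{s→0} s·G(s) = K / (1·7·11·16) = (1/1232)·K.
e_ss = 3/K_v = 61.6 ⇒ K_v = 15/308 ⇒ K = (15/308)/(1/1232) = 60.

60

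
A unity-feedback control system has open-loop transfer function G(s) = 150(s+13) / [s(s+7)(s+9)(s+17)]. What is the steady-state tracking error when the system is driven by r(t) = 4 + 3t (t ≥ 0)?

1071/650

One free integrator in G(s): this is a type 1 system. Treating each term separately:
  • 4: tracked with zero error.
  • 3t: e_ss = 3/K_v with K_v=650/357 → 1071/650.
Total e_ss = 1071/650.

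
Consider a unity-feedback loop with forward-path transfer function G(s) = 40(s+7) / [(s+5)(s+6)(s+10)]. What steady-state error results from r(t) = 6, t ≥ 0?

90/29

No free integrators in G(s): this is a type 0 system.
K_p = lim_{s→0} G(s) = 40·7 / (5·6·10) = 14/15.
e_ss = 6/(1 + K_p) = 6/(29/15) = 90/29.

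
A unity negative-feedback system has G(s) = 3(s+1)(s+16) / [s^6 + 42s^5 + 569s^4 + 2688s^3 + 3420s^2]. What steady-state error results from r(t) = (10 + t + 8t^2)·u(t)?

Factoring s^2 from the denominator leaves a polynomial with constant term 3420, so the system is type 2. By superposition:
  • 10: tracked with zero error.
  • t: tracked with zero error.
  • 8t^2: e_ss = 16/K_a with K_a=4/285 → 1140.
Total e_ss = 1140.

1140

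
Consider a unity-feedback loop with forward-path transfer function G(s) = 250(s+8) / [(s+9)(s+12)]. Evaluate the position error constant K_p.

500/27

The open loop has no poles at the origin → type 0 system.
K_p = lim_{s→0} G(s) = 250·8 / (9·12) = 500/27.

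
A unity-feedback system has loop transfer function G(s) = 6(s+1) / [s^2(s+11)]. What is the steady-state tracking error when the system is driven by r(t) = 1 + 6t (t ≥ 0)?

0

Two free integrators in G(s): this is a type 2 system. Treating each term separately:
  • 1: tracked with zero error.
  • 6t: tracked with zero error.
Total e_ss = 0.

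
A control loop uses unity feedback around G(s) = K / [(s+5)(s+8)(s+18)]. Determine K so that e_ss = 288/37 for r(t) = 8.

The open loop has no poles at the origin → type 0 system.
K_p = lim_{s→0} G(s) = K / (5·8·18) = (1/720)·K.
e_ss = 8/(1 + K_p) = 288/37 ⇒ 1 + (1/720)·K = 37/36 ⇒ K = 20.

20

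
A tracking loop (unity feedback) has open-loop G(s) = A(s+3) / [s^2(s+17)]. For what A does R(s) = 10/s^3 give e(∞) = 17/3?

10

Two free integrators in G(s): this is a type 2 system.
K_a = lim_{s→0} s^2·G(s) = A·3 / (17) = (3/17)·A.
e_ss = 10/K_a = 17/3 ⇒ K_a = 30/17 ⇒ A = (30/17)/(3/17) = 10.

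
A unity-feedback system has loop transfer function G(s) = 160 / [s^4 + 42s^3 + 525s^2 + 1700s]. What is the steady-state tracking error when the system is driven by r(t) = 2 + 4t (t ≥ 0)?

42.5

The denominator has no term below 1700s — 1 pole at s=0, type 1. By superposition:
  • 2: tracked with zero error.
  • 4t: e_ss = 4/K_v with K_v=8/85 → 42.5.
Total e_ss = 42.5.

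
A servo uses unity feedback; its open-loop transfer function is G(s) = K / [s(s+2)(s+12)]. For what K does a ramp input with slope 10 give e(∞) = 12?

The open loop has one pole at the origin → type 1 system.
K_v = lim_{s→0} s·G(s) = K / (2·12) = (1/24)·K.
e_ss = 10/K_v = 12 ⇒ K_v = 5/6 ⇒ K = (5/6)/(1/24) = 20.

20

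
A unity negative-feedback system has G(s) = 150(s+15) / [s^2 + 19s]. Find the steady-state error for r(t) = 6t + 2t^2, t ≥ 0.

The denominator has no term below 19s — 1 pole at s=0, type 1. Treating each term separately:
  • 6t: e_ss = 6/K_v with K_v=2250/19 → 19/375.
  • 2t^2: a type-1 system cannot track it, e_ss → ∞.
The unbounded component dominates.

infinity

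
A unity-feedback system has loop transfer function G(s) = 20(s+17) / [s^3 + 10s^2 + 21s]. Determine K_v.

340/21

The denominator has no term below 21s — 1 pole at s=0, type 1.
K_v = lim_{s→0} s·G(s) = 20·17 / 21 = 340/21.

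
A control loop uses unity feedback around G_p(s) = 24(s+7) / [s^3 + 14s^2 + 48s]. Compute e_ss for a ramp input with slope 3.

6/7

Factoring s from the denominator leaves a polynomial with constant term 48, so the system is type 1.
K_v = lim_{s→0} s·G_p(s) = 24·7 / 48 = 3.5.
e_ss = 3/K_v = 3/3.5 = 6/7.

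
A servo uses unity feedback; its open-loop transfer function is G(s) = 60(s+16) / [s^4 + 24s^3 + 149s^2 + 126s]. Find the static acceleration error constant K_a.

0

Factoring s from the denominator leaves a polynomial with constant term 126, so the system is type 1.
K_a = lim_{s→0} s^2·G(s) = 0 (the extra factor of s kills the finite limit).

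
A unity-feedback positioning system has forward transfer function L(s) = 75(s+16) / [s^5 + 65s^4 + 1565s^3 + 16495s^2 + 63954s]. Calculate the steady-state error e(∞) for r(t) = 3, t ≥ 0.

0

The denominator has no term below 63954s — 1 pole at s=0, type 1.
A type-1 system has K_p = ∞, so it tracks a step input with zero steady-state error.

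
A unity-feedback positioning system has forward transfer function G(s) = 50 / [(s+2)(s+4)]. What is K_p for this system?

No free integrators in G(s): this is a type 0 system.
K_p = lim_{s→0} G(s) = 50 / (2·4) = 6.25.

6.25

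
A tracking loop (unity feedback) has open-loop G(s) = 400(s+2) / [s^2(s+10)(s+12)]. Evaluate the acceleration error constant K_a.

20/3

The open loop has two poles at the origin → type 2 system.
K_a = lim_{s→0} s^2·G(s) = 400·2 / (10·12) = 20/3.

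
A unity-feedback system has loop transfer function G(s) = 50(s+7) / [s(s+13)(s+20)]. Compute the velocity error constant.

One free integrator in G(s): this is a type 1 system.
K_v = lim_{s→0} s·G(s) = 50·7 / (13·20) = 35/26.

35/26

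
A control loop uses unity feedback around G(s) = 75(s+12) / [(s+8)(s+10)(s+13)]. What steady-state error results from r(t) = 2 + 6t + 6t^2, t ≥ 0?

infinity

The open loop has no poles at the origin → type 0 system. Taking each input component in turn:
  • 2: e_ss = 2/(1+K_p) with K_p=45/52 → 104/97.
  • 6t: a type-0 system cannot track it, e_ss → ∞.
  • 6t^2: a type-0 system cannot track it, e_ss → ∞.
The unbounded component dominates.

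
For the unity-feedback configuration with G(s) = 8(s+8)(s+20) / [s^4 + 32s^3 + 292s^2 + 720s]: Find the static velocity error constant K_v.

Lowest-order denominator term is 720s, so the open loop has 1 pole at the origin → type 1 system.
K_v = lim_{s→0} s·G(s) = 8·8·20 / 720 = 16/9.

16/9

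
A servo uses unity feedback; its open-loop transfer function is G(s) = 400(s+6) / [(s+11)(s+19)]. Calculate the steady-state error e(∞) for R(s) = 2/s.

418/2609

The open loop has no poles at the origin → type 0 system.
K_p = lim_{s→0} G(s) = 400·6 / (11·19) = 2400/209.
e_ss = 2/(1 + K_p) = 2/(2609/209) = 418/2609.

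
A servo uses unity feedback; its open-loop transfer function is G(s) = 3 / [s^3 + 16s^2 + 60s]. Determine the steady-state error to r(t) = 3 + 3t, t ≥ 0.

The denominator has no term below 60s — 1 pole at s=0, type 1. Taking each input component in turn:
  • 3: tracked with zero error.
  • 3t: e_ss = 3/K_v with K_v=0.05 → 60.
Total e_ss = 60.

60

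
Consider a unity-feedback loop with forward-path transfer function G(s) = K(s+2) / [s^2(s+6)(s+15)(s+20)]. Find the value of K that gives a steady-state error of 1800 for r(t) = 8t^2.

8

The open loop has two poles at the origin → type 2 system.
K_a = lim_{s→0} s^2·G(s) = K·2 / (6·15·20) = (1/900)·K.
e_ss = 16/K_a = 1800 ⇒ K_a = 2/225 ⇒ K = (2/225)/(1/900) = 8.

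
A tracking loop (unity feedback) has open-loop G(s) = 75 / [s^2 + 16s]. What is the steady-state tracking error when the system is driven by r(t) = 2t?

32/75

Lowest-order denominator term is 16s, so the open loop has 1 pole at the origin → type 1 system.
K_v = lim_{s→0} s·G(s) = 75 / 16 = 4.6875.
e_ss = 2/K_v = 2/4.6875 = 32/75.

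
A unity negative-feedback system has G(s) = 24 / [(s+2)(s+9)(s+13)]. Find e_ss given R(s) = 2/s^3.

infinity

G(s) has no factors of s in the denominator, so the system is type 0.
For a type-0 system K_a = 0, so e_ss to a parabolic input is unbounded.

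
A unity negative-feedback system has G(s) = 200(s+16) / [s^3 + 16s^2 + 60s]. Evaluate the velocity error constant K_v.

Lowest-order denominator term is 60s, so the open loop has 1 pole at the origin → type 1 system.
K_v = lim_{s→0} s·G(s) = 200·16 / 60 = 160/3.

160/3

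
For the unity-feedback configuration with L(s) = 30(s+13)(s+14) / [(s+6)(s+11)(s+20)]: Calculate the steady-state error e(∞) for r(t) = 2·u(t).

L(s) has no factors of s in the denominator, so the system is type 0.
K_p = lim_{s→0} L(s) = 30·13·14 / (6·11·20) = 91/22.
e_ss = 2/(1 + K_p) = 2/(113/22) = 44/113.

44/113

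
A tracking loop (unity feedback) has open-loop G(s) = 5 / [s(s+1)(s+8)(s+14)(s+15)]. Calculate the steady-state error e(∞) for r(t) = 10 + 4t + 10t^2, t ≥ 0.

infinity

One free integrator in G(s): this is a type 1 system. Taking each input component in turn:
  • 10: tracked with zero error.
  • 4t: e_ss = 4/K_v with K_v=1/336 → 1344.
  • 10t^2: a type-1 system cannot track it, e_ss → ∞.
The unbounded component dominates.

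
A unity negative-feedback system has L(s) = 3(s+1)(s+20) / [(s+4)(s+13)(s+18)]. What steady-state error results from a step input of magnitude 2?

L(s) has no factors of s in the denominator, so the system is type 0.
K_p = lim_{s→0} L(s) = 3·1·20 / (4·13·18) = 5/78.
e_ss = 2/(1 + K_p) = 2/(83/78) = 156/83.

156/83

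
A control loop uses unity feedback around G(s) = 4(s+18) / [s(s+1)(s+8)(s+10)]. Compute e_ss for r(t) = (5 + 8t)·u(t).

One free integrator in G(s): this is a type 1 system. Treating each term separately:
  • 5: tracked with zero error.
  • 8t: e_ss = 8/K_v with K_v=0.9 → 80/9.
Total e_ss = 80/9.

80/9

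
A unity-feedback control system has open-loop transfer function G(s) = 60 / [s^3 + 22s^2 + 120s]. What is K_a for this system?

0

Lowest-order denominator term is 120s, so the open loop has 1 pole at the origin → type 1 system.
K_a = lim_{s→0} s^2·G(s) = 0 (the extra factor of s kills the finite limit).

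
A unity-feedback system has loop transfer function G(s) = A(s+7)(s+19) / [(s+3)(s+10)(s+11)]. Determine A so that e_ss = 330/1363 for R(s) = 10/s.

100

The open loop has no poles at the origin → type 0 system.
K_p = lim_{s→0} G(s) = A·7·19 / (3·10·11) = (133/330)·A.
e_ss = 10/(1 + K_p) = 330/1363 ⇒ 1 + (133/330)·A = 1363/33 ⇒ A = 100.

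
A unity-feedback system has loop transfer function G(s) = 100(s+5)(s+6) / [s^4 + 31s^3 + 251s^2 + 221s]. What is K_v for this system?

Lowest-order denominator term is 221s, so the open loop has 1 pole at the origin → type 1 system.
K_v = lim_{s→0} s·G(s) = 100·5·6 / 221 = 3000/221.

3000/221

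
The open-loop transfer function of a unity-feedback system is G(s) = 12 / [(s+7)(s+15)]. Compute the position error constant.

G(s) has no factors of s in the denominator, so the system is type 0.
K_p = lim_{s→0} G(s) = 12 / (7·15) = 4/35.

4/35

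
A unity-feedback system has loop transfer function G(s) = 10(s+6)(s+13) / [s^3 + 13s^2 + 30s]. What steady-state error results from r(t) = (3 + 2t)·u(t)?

1/13

The denominator has no term below 30s — 1 pole at s=0, type 1. By superposition:
  • 3: tracked with zero error.
  • 2t: e_ss = 2/K_v with K_v=26 → 1/13.
Total e_ss = 1/13.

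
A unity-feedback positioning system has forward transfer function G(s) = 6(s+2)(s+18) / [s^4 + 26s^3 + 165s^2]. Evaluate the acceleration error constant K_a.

The denominator has no term below 165s^2 — 2 poles at s=0, type 2.
K_a = lim_{s→0} s^2·G(s) = 6·2·18 / 165 = 72/55.

72/55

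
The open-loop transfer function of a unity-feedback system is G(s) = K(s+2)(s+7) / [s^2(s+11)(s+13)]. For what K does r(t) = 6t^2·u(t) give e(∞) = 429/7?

2

System type = 2 (two poles at s=0).
K_a = lim_{s→0} s^2·G(s) = K·2·7 / (11·13) = (14/143)·K.
e_ss = 12/K_a = 429/7 ⇒ K_a = 28/143 ⇒ K = (28/143)/(14/143) = 2.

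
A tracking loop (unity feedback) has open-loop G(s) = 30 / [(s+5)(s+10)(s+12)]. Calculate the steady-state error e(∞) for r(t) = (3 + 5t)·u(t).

No free integrators in G(s): this is a type 0 system. By superposition:
  • 3: e_ss = 3/(1+K_p) with K_p=0.05 → 20/7.
  • 5t: a type-0 system cannot track it, e_ss → ∞.
The unbounded component dominates.

infinity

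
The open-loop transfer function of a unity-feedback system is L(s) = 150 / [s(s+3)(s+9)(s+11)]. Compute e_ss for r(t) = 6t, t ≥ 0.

One free integrator in L(s): this is a type 1 system.
K_v = lim_{s→0} s·L(s) = 150 / (3·9·11) = 50/99.
e_ss = 6/K_v = 6/(50/99) = 11.88.

11.88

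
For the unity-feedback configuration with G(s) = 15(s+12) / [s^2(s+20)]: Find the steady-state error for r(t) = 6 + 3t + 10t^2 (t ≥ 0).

20/9

System type = 2 (two poles at s=0). Treating each term separately:
  • 6: tracked with zero error.
  • 3t: tracked with zero error.
  • 10t^2: e_ss = 20/K_a with K_a=9 → 20/9.
Total e_ss = 20/9.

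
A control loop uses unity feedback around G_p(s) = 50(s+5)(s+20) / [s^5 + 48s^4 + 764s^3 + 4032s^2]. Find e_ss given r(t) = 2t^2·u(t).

The denominator has no term below 4032s^2 — 2 poles at s=0, type 2.
K_a = lim_{s→0} s^2·G_p(s) = 50·5·20 / 4032 = 625/504.
r(t) = 2t^2 gives R(s) = 4/s^3.
e_ss = 4/K_a = 4/(625/504) = 3.2256.

3.2256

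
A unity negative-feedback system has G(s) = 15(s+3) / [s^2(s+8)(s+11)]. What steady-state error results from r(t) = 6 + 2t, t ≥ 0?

0

G(s) has two factors of s in the denominator, so the system is type 2. Taking each input component in turn:
  • 6: tracked with zero error.
  • 2t: tracked with zero error.
Total e_ss = 0.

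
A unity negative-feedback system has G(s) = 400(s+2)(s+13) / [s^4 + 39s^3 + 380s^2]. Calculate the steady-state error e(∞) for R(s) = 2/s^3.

19/260

Lowest-order denominator term is 380s^2, so the open loop has 2 poles at the origin → type 2 system.
K_a = lim_{s→0} s^2·G(s) = 400·2·13 / 380 = 520/19.
r(t) = t^2 gives R(s) = 2/s^3.
e_ss = 2/K_a = 2/(520/19) = 19/260.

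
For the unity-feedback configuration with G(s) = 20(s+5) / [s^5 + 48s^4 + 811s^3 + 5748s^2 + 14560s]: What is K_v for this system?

Lowest-order denominator term is 14560s, so the open loop has 1 pole at the origin → type 1 system.
K_v = lim_{s→0} s·G(s) = 20·5 / 14560 = 5/728.

5/728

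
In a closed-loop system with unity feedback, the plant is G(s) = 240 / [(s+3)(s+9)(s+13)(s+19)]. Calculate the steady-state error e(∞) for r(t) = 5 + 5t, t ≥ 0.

infinity

G(s) has no factors of s in the denominator, so the system is type 0. By superposition:
  • 5: e_ss = 5/(1+K_p) with K_p=80/2223 → 11115/2303.
  • 5t: a type-0 system cannot track it, e_ss → ∞.
The unbounded component dominates.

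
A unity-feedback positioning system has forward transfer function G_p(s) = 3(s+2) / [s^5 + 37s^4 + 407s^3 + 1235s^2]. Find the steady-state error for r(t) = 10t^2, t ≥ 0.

Lowest-order denominator term is 1235s^2, so the open loop has 2 poles at the origin → type 2 system.
K_a = lim_{s→0} s^2·G_p(s) = 3·2 / 1235 = 6/1235.
r(t) = 10t^2 gives R(s) = 20/s^3.
e_ss = 20/K_a = 20/(6/1235) = 12350/3.

12350/3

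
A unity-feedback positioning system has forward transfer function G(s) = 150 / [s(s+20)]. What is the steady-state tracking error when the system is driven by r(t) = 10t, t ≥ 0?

The open loop has one pole at the origin → type 1 system.
K_v = lim_{s→0} s·G(s) = 150 / (20) = 7.5.
e_ss = 10/K_v = 10/7.5 = 4/3.

4/3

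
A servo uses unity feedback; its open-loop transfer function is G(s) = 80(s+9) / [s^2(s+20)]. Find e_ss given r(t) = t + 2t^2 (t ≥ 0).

1/9

System type = 2 (two poles at s=0). Treating each term separately:
  • t: tracked with zero error.
  • 2t^2: e_ss = 4/K_a with K_a=36 → 1/9.
Total e_ss = 1/9.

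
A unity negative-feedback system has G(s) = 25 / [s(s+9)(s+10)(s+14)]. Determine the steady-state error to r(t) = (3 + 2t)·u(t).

100.8

System type = 1 (one pole at s=0). Treating each term separately:
  • 3: tracked with zero error.
  • 2t: e_ss = 2/K_v with K_v=5/252 → 100.8.
Total e_ss = 100.8.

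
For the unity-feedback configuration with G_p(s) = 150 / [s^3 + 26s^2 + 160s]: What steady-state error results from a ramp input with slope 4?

64/15

The denominator has no term below 160s — 1 pole at s=0, type 1.
K_v = lim_{s→0} s·G_p(s) = 150 / 160 = 0.9375.
e_ss = 4/K_v = 4/0.9375 = 64/15.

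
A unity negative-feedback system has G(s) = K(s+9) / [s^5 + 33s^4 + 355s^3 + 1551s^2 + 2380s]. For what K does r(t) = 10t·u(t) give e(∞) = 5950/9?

4

Factoring s from the denominator leaves a polynomial with constant term 2380, so the system is type 1.
K_v = lim_{s→0} s·G(s) = K·9 / 2380 = (9/2380)·K.
e_ss = 10/K_v = 5950/9 ⇒ K_v = 9/595 ⇒ K = (9/595)/(9/2380) = 4.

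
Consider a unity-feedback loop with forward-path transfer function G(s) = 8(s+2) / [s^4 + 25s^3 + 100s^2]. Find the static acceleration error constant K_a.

0.16

Factoring s^2 from the denominator leaves a polynomial with constant term 100, so the system is type 2.
K_a = lim_{s→0} s^2·G(s) = 8·2 / 100 = 0.16.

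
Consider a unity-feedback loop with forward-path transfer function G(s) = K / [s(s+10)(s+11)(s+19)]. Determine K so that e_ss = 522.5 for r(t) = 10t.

One free integrator in G(s): this is a type 1 system.
K_v = lim_{s→0} s·G(s) = K / (10·11·19) = (1/2090)·K.
e_ss = 10/K_v = 522.5 ⇒ K_v = 4/209 ⇒ K = (4/209)/(1/2090) = 40.

40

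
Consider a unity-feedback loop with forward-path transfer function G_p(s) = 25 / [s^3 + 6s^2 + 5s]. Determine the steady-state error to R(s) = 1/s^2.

0.2

Factoring s from the denominator leaves a polynomial with constant term 5, so the system is type 1.
K_v = lim_{s→0} s·G_p(s) = 25 / 5 = 5.
e_ss = 1/K_v = 1/5 = 0.2.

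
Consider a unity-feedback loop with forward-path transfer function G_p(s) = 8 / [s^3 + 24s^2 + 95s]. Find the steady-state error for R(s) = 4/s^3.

Lowest-order denominator term is 95s, so the open loop has 1 pole at the origin → type 1 system.
For a type-1 system K_a = 0, so e_ss to a parabolic input is unbounded.

infinity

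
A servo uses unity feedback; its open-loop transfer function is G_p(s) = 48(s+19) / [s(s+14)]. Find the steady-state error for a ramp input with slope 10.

The open loop has one pole at the origin → type 1 system.
K_v = lim_{s→0} s·G_p(s) = 48·19 / (14) = 456/7.
e_ss = 10/K_v = 10/(456/7) = 35/228.

35/228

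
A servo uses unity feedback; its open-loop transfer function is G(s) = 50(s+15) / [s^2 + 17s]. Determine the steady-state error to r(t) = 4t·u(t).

34/375

Factoring s from the denominator leaves a polynomial with constant term 17, so the system is type 1.
K_v = lim_{s→0} s·G(s) = 50·15 / 17 = 750/17.
e_ss = 4/K_v = 4/(750/17) = 34/375.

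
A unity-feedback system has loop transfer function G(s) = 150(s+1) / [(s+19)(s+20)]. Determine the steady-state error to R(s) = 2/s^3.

The open loop has no poles at the origin → type 0 system.
For a type-0 system K_a = 0, so e_ss to a parabolic input is unbounded.

infinity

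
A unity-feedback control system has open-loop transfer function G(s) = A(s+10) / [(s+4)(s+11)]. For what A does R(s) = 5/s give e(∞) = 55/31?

8

System type = 0 (no poles at s=0).
K_p = lim_{s→0} G(s) = A·10 / (4·11) = (5/22)·A.
e_ss = 5/(1 + K_p) = 55/31 ⇒ 1 + (5/22)·A = 31/11 ⇒ A = 8.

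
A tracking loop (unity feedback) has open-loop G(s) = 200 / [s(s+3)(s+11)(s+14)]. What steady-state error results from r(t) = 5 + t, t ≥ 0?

2.31

System type = 1 (one pole at s=0). Treating each term separately:
  • 5: tracked with zero error.
  • t: e_ss = 1/K_v with K_v=100/231 → 2.31.
Total e_ss = 2.31.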